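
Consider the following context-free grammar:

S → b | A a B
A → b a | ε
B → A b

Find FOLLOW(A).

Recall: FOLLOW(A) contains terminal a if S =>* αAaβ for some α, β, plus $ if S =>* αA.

We compute FOLLOW(A) using the standard algorithm.
FOLLOW(S) starts with {$}.
FIRST(A) = {b, ε}
FIRST(B) = {b}
FIRST(S) = {a, b}
FOLLOW(A) = {a, b}
FOLLOW(B) = {$}
FOLLOW(S) = {$}
Therefore, FOLLOW(A) = {a, b}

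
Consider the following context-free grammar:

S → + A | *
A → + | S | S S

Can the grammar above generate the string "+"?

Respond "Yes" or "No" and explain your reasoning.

No - no valid derivation exists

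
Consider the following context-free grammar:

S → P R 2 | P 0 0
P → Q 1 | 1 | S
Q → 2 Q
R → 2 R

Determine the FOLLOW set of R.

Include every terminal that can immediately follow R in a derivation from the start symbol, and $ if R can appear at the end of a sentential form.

We compute FOLLOW(R) using the standard algorithm.
FOLLOW(S) starts with {$}.
FIRST(P) = {1, 2}
FIRST(Q) = {2}
FIRST(R) = {2}
FIRST(S) = {1, 2}
FOLLOW(P) = {0, 2}
FOLLOW(Q) = {1}
FOLLOW(R) = {2}
FOLLOW(S) = {$, 0, 2}
Therefore, FOLLOW(R) = {2}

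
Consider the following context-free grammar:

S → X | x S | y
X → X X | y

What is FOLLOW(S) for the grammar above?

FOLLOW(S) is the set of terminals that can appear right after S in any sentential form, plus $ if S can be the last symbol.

We compute FOLLOW(S) using the standard algorithm.
FOLLOW(S) starts with {$}.
FIRST(S) = {x, y}
FIRST(X) = {y}
FOLLOW(S) = {$}
FOLLOW(X) = {$, y}
Therefore, FOLLOW(S) = {$}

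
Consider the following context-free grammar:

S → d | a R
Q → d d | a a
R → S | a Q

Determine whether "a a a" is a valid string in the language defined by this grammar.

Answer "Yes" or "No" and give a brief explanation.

No - no valid derivation exists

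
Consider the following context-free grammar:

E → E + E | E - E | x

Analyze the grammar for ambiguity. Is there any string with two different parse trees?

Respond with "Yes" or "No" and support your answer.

Yes - the string 'x - x - x - x + x' has two distinct parse trees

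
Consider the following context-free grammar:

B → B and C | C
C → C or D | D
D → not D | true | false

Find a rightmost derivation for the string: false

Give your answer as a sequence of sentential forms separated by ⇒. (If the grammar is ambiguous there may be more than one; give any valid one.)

B ⇒ C ⇒ D ⇒ false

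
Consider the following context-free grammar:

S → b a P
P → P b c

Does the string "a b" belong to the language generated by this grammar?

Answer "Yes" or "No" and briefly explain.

No - no valid derivation exists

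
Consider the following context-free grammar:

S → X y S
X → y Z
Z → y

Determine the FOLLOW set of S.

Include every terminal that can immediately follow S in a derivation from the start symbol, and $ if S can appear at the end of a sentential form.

We compute FOLLOW(S) using the standard algorithm.
FOLLOW(S) starts with {$}.
FIRST(S) = {y}
FIRST(X) = {y}
FIRST(Z) = {y}
FOLLOW(S) = {$}
FOLLOW(X) = {y}
FOLLOW(Z) = {y}
Therefore, FOLLOW(S) = {$}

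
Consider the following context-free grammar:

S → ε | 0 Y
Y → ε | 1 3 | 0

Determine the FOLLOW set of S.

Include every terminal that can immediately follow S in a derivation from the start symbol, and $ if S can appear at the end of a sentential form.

We compute FOLLOW(S) using the standard algorithm.
FOLLOW(S) starts with {$}.
FIRST(S) = {0, ε}
FIRST(Y) = {0, 1, ε}
FOLLOW(S) = {$}
FOLLOW(Y) = {$}
Therefore, FOLLOW(S) = {$}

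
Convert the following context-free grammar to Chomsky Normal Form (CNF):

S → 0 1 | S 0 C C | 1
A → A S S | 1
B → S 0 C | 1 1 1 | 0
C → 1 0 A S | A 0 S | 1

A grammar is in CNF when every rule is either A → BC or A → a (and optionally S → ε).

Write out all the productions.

T0 → 0; T1 → 1; S → 1; A → 1; B → 0; C → 1; S → T0 T1; S → S X0; X0 → T0 X1; X1 → C C; A → A X2; X2 → S S; B → S X3; X3 → T0 C; B → T1 X4; X4 → T1 T1; C → T1 X5; X5 → T0 X6; X6 → A S; C → A X7; X7 → T0 S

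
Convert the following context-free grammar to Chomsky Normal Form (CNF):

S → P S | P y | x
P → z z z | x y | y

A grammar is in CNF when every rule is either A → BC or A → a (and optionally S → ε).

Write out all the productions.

TY → y; S → x; TZ → z; TX → x; P → y; S → P S; S → P TY; P → TZ X0; X0 → TZ TZ; P → TX TY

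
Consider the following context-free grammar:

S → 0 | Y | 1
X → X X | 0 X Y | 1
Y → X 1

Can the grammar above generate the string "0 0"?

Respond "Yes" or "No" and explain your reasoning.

No - no valid derivation exists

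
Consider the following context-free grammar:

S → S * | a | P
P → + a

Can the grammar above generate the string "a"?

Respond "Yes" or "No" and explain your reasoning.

Yes - a valid derivation exists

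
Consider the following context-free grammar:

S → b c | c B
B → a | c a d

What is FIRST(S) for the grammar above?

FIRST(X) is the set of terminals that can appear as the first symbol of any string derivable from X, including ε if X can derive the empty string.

We compute FIRST(S) using the standard algorithm.
FIRST(B) = {a, c}
FIRST(S) = {b, c}
Therefore, FIRST(S) = {b, c}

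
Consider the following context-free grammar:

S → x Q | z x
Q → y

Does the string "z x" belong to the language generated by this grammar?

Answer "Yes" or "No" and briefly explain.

Yes - a valid derivation exists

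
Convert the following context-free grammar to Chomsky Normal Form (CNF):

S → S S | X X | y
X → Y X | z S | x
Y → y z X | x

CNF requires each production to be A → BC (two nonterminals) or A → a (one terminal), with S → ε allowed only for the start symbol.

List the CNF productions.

S → y; TZ → z; X → x; TY → y; Y → x; S → S S; S → X X; X → Y X; X → TZ S; Y → TY X0; X0 → TZ X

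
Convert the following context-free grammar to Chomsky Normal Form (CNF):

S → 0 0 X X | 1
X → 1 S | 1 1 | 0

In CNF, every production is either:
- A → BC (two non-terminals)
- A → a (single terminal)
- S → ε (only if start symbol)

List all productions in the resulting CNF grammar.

T0 → 0; S → 1; T1 → 1; X → 0; S → T0 X0; X0 → T0 X1; X1 → X X; X → T1 S; X → T1 T1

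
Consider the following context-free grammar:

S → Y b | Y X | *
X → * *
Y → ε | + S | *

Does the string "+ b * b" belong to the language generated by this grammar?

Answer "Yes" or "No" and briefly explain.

No - no valid derivation exists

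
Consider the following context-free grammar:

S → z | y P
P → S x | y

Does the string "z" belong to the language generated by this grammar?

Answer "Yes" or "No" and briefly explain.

Yes - a valid derivation exists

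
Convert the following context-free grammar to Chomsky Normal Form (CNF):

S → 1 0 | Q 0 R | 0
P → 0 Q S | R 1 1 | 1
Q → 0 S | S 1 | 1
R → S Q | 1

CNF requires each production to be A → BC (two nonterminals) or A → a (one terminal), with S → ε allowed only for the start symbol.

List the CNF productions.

T1 → 1; T0 → 0; S → 0; P → 1; Q → 1; R → 1; S → T1 T0; S → Q X0; X0 → T0 R; P → T0 X1; X1 → Q S; P → R X2; X2 → T1 T1; Q → T0 S; Q → S T1; R → S Q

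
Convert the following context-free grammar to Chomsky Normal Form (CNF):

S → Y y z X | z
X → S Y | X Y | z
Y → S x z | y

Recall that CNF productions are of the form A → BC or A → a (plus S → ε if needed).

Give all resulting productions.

TY → y; TZ → z; S → z; X → z; TX → x; Y → y; S → Y X0; X0 → TY X1; X1 → TZ X; X → S Y; X → X Y; Y → S X2; X2 → TX TZ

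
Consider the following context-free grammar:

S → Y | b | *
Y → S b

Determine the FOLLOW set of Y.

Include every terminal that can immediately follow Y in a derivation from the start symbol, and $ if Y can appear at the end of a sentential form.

We compute FOLLOW(Y) using the standard algorithm.
FOLLOW(S) starts with {$}.
FIRST(S) = {*, b}
FIRST(Y) = {*, b}
FOLLOW(S) = {$, b}
FOLLOW(Y) = {$, b}
Therefore, FOLLOW(Y) = {$, b}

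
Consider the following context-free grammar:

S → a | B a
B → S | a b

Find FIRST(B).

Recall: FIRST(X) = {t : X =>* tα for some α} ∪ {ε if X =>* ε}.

We compute FIRST(B) using the standard algorithm.
FIRST(B) = {a}
FIRST(S) = {a}
Therefore, FIRST(B) = {a}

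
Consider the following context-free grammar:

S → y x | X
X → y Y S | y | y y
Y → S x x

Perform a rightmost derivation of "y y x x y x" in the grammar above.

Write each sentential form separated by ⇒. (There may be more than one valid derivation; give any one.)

S ⇒ X ⇒ y Y S ⇒ y Y y x ⇒ y S x x y x ⇒ y X x x y x ⇒ y y x x y x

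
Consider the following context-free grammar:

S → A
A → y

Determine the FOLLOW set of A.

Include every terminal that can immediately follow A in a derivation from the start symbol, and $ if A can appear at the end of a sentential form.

We compute FOLLOW(A) using the standard algorithm.
FOLLOW(S) starts with {$}.
FIRST(A) = {y}
FIRST(S) = {y}
FOLLOW(A) = {$}
FOLLOW(S) = {$}
Therefore, FOLLOW(A) = {$}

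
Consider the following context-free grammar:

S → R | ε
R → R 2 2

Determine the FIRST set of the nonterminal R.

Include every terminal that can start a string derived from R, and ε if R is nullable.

We compute FIRST(R) using the standard algorithm.
FIRST(R) = {}
FIRST(S) = {ε}
Therefore, FIRST(R) = {}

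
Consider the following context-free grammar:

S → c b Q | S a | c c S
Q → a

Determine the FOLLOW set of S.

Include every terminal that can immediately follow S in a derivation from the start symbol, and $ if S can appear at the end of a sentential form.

We compute FOLLOW(S) using the standard algorithm.
FOLLOW(S) starts with {$}.
FIRST(Q) = {a}
FIRST(S) = {c}
FOLLOW(Q) = {$, a}
FOLLOW(S) = {$, a}
Therefore, FOLLOW(S) = {$, a}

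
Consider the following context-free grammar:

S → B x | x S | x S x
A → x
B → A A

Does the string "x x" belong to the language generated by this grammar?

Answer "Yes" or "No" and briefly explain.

No - no valid derivation exists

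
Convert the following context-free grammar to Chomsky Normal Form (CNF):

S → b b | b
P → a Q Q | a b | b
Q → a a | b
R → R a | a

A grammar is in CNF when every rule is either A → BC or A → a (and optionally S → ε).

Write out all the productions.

TB → b; S → b; TA → a; P → b; Q → b; R → a; S → TB TB; P → TA X0; X0 → Q Q; P → TA TB; Q → TA TA; R → R TA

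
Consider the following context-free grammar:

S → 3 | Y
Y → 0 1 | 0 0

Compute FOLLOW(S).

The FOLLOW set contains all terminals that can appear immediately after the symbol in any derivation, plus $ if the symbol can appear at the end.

We compute FOLLOW(S) using the standard algorithm.
FOLLOW(S) starts with {$}.
FIRST(S) = {0, 3}
FIRST(Y) = {0}
FOLLOW(S) = {$}
FOLLOW(Y) = {$}
Therefore, FOLLOW(S) = {$}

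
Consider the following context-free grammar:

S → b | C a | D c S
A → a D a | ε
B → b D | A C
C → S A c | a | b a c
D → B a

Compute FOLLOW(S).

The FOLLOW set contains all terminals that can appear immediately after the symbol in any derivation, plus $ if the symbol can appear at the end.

We compute FOLLOW(S) using the standard algorithm.
FOLLOW(S) starts with {$}.
FIRST(A) = {a, ε}
FIRST(B) = {a, b}
FIRST(C) = {a, b}
FIRST(D) = {a, b}
FIRST(S) = {a, b}
FOLLOW(A) = {a, b, c}
FOLLOW(B) = {a}
FOLLOW(C) = {a}
FOLLOW(D) = {a, c}
FOLLOW(S) = {$, a, c}
Therefore, FOLLOW(S) = {$, a, c}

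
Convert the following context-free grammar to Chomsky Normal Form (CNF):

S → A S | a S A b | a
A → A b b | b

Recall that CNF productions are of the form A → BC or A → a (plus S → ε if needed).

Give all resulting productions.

TA → a; TB → b; S → a; A → b; S → A S; S → TA X0; X0 → S X1; X1 → A TB; A → A X2; X2 → TB TB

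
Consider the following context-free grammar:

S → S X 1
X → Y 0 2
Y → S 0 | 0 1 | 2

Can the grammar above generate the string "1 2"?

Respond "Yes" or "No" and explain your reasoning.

No - no valid derivation exists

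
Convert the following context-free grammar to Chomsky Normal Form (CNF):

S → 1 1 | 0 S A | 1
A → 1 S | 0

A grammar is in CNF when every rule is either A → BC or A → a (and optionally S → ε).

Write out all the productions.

T1 → 1; T0 → 0; S → 1; A → 0; S → T1 T1; S → T0 X0; X0 → S A; A → T1 S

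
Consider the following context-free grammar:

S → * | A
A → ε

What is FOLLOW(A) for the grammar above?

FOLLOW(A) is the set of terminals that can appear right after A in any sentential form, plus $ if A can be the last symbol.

We compute FOLLOW(A) using the standard algorithm.
FOLLOW(S) starts with {$}.
FIRST(A) = {ε}
FIRST(S) = {*, ε}
FOLLOW(A) = {$}
FOLLOW(S) = {$}
Therefore, FOLLOW(A) = {$}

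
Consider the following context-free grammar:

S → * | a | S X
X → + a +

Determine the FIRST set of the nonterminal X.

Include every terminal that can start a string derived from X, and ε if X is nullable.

We compute FIRST(X) using the standard algorithm.
FIRST(S) = {*, a}
FIRST(X) = {+}
Therefore, FIRST(X) = {+}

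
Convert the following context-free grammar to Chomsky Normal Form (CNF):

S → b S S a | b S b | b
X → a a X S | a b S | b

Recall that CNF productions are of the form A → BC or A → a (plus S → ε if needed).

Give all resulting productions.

TB → b; TA → a; S → b; X → b; S → TB X0; X0 → S X1; X1 → S TA; S → TB X2; X2 → S TB; X → TA X3; X3 → TA X4; X4 → X S; X → TA X5; X5 → TB S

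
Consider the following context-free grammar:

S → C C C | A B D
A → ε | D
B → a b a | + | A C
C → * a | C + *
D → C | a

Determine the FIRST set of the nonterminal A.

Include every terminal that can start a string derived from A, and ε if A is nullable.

We compute FIRST(A) using the standard algorithm.
FIRST(A) = {*, a, ε}
FIRST(B) = {*, +, a}
FIRST(C) = {*}
FIRST(D) = {*, a}
FIRST(S) = {*, +, a}
Therefore, FIRST(A) = {*, a, ε}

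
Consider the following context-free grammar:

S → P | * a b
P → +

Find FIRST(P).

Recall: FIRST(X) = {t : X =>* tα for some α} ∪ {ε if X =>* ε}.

We compute FIRST(P) using the standard algorithm.
FIRST(P) = {+}
FIRST(S) = {*, +}
Therefore, FIRST(P) = {+}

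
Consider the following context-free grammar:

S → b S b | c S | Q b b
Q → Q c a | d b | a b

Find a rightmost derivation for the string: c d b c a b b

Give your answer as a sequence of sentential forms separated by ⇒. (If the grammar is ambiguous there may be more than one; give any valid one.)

S ⇒ c S ⇒ c Q b b ⇒ c Q c a b b ⇒ c d b c a b b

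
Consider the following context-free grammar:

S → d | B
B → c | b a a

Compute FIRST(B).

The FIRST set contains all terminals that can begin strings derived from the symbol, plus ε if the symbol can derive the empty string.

We compute FIRST(B) using the standard algorithm.
FIRST(B) = {b, c}
FIRST(S) = {b, c, d}
Therefore, FIRST(B) = {b, c}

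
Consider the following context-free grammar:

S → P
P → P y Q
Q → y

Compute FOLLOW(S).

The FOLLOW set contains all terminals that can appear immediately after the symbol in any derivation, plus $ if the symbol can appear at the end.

We compute FOLLOW(S) using the standard algorithm.
FOLLOW(S) starts with {$}.
FIRST(P) = {}
FIRST(Q) = {y}
FIRST(S) = {}
FOLLOW(P) = {$, y}
FOLLOW(Q) = {$, y}
FOLLOW(S) = {$}
Therefore, FOLLOW(S) = {$}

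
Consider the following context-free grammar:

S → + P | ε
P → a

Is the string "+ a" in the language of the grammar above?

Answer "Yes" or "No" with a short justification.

Yes - a valid derivation exists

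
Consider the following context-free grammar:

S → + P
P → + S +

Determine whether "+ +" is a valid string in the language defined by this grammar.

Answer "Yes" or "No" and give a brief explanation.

No - no valid derivation exists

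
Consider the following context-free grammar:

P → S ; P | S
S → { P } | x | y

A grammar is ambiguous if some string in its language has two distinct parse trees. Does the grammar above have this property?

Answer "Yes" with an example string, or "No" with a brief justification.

No - the grammar is unambiguous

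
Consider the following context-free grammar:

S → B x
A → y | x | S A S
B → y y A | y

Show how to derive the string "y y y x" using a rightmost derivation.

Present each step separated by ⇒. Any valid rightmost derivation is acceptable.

S ⇒ B x ⇒ y y A x ⇒ y y y x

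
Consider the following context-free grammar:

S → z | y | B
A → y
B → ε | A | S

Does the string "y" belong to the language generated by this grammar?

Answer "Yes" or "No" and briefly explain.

Yes - a valid derivation exists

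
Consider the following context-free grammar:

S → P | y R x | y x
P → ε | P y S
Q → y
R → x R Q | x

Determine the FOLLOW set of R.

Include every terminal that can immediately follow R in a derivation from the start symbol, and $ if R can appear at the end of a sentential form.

We compute FOLLOW(R) using the standard algorithm.
FOLLOW(S) starts with {$}.
FIRST(P) = {y, ε}
FIRST(Q) = {y}
FIRST(R) = {x}
FIRST(S) = {y, ε}
FOLLOW(P) = {$, y}
FOLLOW(Q) = {x, y}
FOLLOW(R) = {x, y}
FOLLOW(S) = {$, y}
Therefore, FOLLOW(R) = {x, y}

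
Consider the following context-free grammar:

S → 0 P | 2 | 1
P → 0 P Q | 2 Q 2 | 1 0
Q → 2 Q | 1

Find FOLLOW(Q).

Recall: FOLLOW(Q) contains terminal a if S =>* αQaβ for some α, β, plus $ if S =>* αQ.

We compute FOLLOW(Q) using the standard algorithm.
FOLLOW(S) starts with {$}.
FIRST(P) = {0, 1, 2}
FIRST(Q) = {1, 2}
FIRST(S) = {0, 1, 2}
FOLLOW(P) = {$, 1, 2}
FOLLOW(Q) = {$, 1, 2}
FOLLOW(S) = {$}
Therefore, FOLLOW(Q) = {$, 1, 2}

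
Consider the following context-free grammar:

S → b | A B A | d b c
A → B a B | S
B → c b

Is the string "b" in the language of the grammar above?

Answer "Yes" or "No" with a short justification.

Yes - a valid derivation exists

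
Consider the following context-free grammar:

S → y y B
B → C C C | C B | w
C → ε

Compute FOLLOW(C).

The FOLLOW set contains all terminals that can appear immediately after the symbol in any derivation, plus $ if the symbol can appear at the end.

We compute FOLLOW(C) using the standard algorithm.
FOLLOW(S) starts with {$}.
FIRST(B) = {w, ε}
FIRST(C) = {ε}
FIRST(S) = {y}
FOLLOW(B) = {$}
FOLLOW(C) = {$, w}
FOLLOW(S) = {$}
Therefore, FOLLOW(C) = {$, w}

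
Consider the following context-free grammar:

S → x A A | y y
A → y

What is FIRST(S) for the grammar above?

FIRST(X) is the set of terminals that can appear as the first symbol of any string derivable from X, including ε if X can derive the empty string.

We compute FIRST(S) using the standard algorithm.
FIRST(A) = {y}
FIRST(S) = {x, y}
Therefore, FIRST(S) = {x, y}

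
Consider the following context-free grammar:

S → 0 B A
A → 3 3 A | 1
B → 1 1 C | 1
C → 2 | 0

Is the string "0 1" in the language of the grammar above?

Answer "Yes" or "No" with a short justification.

No - no valid derivation exists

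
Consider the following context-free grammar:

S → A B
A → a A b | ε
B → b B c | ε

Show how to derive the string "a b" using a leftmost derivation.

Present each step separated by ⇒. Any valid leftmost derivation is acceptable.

S ⇒ A B ⇒ a A b B ⇒ a b B ⇒ a b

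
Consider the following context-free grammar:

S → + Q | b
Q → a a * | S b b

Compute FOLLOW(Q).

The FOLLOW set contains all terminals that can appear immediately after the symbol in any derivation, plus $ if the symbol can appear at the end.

We compute FOLLOW(Q) using the standard algorithm.
FOLLOW(S) starts with {$}.
FIRST(Q) = {+, a, b}
FIRST(S) = {+, b}
FOLLOW(Q) = {$, b}
FOLLOW(S) = {$, b}
Therefore, FOLLOW(Q) = {$, b}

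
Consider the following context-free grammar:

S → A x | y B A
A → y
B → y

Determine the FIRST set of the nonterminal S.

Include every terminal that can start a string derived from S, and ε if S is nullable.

We compute FIRST(S) using the standard algorithm.
FIRST(A) = {y}
FIRST(B) = {y}
FIRST(S) = {y}
Therefore, FIRST(S) = {y}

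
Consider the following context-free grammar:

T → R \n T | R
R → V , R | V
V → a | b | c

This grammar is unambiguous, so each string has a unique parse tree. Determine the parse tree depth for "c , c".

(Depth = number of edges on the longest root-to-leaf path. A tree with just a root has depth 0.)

4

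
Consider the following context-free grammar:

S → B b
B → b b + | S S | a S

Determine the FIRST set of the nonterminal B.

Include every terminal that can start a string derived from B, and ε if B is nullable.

We compute FIRST(B) using the standard algorithm.
FIRST(B) = {a, b}
FIRST(S) = {a, b}
Therefore, FIRST(B) = {a, b}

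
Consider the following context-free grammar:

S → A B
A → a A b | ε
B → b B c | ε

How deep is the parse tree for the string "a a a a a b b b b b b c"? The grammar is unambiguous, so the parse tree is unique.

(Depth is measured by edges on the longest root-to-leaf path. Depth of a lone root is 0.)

7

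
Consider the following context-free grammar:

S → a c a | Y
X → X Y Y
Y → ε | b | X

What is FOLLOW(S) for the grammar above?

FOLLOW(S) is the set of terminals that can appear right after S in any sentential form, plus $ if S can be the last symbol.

We compute FOLLOW(S) using the standard algorithm.
FOLLOW(S) starts with {$}.
FIRST(S) = {a, b, ε}
FIRST(X) = {}
FIRST(Y) = {b, ε}
FOLLOW(S) = {$}
FOLLOW(X) = {$, b}
FOLLOW(Y) = {$, b}
Therefore, FOLLOW(S) = {$}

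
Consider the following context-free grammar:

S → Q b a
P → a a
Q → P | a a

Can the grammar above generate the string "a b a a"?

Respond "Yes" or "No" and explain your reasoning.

No - no valid derivation exists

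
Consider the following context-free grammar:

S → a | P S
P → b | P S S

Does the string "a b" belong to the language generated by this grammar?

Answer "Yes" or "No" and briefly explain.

No - no valid derivation exists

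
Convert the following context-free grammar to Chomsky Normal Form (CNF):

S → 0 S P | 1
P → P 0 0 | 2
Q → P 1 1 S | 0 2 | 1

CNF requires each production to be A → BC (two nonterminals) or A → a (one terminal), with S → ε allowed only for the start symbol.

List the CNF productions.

T0 → 0; S → 1; P → 2; T1 → 1; T2 → 2; Q → 1; S → T0 X0; X0 → S P; P → P X1; X1 → T0 T0; Q → P X2; X2 → T1 X3; X3 → T1 S; Q → T0 T2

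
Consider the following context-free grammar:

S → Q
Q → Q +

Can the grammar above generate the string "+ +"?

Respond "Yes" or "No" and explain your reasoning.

No - no valid derivation exists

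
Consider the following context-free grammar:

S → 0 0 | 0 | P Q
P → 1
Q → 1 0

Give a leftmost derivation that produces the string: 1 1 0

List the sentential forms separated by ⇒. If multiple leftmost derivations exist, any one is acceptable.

S ⇒ P Q ⇒ 1 Q ⇒ 1 1 0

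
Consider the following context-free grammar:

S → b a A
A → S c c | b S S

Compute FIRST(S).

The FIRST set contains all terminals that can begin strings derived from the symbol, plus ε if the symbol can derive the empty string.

We compute FIRST(S) using the standard algorithm.
FIRST(A) = {b}
FIRST(S) = {b}
Therefore, FIRST(S) = {b}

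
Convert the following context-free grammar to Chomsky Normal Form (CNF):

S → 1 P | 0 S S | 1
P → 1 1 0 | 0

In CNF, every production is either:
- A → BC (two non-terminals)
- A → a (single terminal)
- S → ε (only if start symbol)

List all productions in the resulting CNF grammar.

T1 → 1; T0 → 0; S → 1; P → 0; S → T1 P; S → T0 X0; X0 → S S; P → T1 X1; X1 → T1 T0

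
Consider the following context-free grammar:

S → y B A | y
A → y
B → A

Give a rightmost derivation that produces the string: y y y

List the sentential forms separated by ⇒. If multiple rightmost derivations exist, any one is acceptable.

S ⇒ y B A ⇒ y B y ⇒ y A y ⇒ y y y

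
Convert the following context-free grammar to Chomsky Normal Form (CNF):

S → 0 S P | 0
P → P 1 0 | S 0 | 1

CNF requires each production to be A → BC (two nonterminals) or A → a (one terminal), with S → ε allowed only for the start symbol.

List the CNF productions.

T0 → 0; S → 0; T1 → 1; P → 1; S → T0 X0; X0 → S P; P → P X1; X1 → T1 T0; P → S T0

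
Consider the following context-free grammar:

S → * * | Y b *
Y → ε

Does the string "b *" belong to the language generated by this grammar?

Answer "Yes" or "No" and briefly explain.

Yes - a valid derivation exists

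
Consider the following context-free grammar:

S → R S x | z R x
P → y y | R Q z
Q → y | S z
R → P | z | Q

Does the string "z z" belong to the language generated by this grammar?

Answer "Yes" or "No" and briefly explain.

No - no valid derivation exists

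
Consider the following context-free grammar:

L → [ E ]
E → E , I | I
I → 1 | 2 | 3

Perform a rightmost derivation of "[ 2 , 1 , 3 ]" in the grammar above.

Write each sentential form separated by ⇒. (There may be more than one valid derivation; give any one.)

L ⇒ [ E ] ⇒ [ E , I ] ⇒ [ E , 3 ] ⇒ [ E , I , 3 ] ⇒ [ E , 1 , 3 ] ⇒ [ I , 1 , 3 ] ⇒ [ 2 , 1 , 3 ]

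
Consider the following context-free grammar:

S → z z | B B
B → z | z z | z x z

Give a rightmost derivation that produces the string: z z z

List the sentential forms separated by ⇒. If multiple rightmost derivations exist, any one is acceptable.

S ⇒ B B ⇒ B z ⇒ z z z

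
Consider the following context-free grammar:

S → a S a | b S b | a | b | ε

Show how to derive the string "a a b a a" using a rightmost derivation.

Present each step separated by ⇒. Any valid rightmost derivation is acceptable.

S ⇒ a S a ⇒ a a S a a ⇒ a a b a a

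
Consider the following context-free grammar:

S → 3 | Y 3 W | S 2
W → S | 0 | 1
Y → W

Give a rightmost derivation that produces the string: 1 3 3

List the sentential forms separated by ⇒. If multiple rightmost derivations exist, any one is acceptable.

S ⇒ Y 3 W ⇒ Y 3 S ⇒ Y 3 3 ⇒ W 3 3 ⇒ 1 3 3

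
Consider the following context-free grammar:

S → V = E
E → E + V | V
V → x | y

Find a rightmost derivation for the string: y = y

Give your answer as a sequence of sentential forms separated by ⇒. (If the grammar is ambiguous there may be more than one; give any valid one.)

S ⇒ V = E ⇒ V = V ⇒ V = y ⇒ y = y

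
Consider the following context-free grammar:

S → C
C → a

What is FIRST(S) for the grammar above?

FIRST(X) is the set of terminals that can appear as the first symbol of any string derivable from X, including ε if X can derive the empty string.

We compute FIRST(S) using the standard algorithm.
FIRST(C) = {a}
FIRST(S) = {a}
Therefore, FIRST(S) = {a}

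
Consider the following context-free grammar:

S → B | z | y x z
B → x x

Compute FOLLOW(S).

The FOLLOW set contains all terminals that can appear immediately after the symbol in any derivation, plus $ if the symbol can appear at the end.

We compute FOLLOW(S) using the standard algorithm.
FOLLOW(S) starts with {$}.
FIRST(B) = {x}
FIRST(S) = {x, y, z}
FOLLOW(B) = {$}
FOLLOW(S) = {$}
Therefore, FOLLOW(S) = {$}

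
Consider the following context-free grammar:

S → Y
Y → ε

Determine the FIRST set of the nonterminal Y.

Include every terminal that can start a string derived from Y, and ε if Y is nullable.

We compute FIRST(Y) using the standard algorithm.
FIRST(S) = {ε}
FIRST(Y) = {ε}
Therefore, FIRST(Y) = {ε}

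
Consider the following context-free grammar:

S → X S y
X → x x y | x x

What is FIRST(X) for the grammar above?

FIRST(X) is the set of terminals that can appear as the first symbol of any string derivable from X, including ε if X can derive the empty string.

We compute FIRST(X) using the standard algorithm.
FIRST(S) = {x}
FIRST(X) = {x}
Therefore, FIRST(X) = {x}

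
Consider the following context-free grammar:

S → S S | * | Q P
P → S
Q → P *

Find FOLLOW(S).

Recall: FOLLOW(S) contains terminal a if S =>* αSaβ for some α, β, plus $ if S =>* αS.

We compute FOLLOW(S) using the standard algorithm.
FOLLOW(S) starts with {$}.
FIRST(P) = {*}
FIRST(Q) = {*}
FIRST(S) = {*}
FOLLOW(P) = {$, *}
FOLLOW(Q) = {*}
FOLLOW(S) = {$, *}
Therefore, FOLLOW(S) = {$, *}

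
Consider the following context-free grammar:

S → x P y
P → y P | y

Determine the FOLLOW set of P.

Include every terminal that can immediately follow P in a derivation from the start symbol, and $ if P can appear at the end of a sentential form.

We compute FOLLOW(P) using the standard algorithm.
FOLLOW(S) starts with {$}.
FIRST(P) = {y}
FIRST(S) = {x}
FOLLOW(P) = {y}
FOLLOW(S) = {$}
Therefore, FOLLOW(P) = {y}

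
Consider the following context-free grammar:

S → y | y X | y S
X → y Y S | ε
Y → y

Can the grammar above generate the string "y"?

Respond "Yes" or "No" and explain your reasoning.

Yes - a valid derivation exists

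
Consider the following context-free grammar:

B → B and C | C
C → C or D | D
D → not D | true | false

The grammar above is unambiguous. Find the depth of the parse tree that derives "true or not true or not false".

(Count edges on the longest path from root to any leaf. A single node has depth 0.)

5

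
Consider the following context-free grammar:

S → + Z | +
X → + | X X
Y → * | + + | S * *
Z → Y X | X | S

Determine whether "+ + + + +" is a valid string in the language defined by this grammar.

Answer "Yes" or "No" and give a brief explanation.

Yes - a valid derivation exists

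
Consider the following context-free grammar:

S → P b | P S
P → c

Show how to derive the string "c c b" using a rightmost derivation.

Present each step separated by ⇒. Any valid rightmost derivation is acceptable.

S ⇒ P S ⇒ P P b ⇒ P c b ⇒ c c b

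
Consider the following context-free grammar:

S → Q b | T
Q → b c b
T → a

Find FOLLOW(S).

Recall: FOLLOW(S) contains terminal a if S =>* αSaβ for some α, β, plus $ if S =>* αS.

We compute FOLLOW(S) using the standard algorithm.
FOLLOW(S) starts with {$}.
FIRST(Q) = {b}
FIRST(S) = {a, b}
FIRST(T) = {a}
FOLLOW(Q) = {b}
FOLLOW(S) = {$}
FOLLOW(T) = {$}
Therefore, FOLLOW(S) = {$}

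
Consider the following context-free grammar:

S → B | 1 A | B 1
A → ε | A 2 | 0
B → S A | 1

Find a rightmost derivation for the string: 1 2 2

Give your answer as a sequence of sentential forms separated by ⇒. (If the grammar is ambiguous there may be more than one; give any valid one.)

S ⇒ 1 A ⇒ 1 A 2 ⇒ 1 A 2 2 ⇒ 1 2 2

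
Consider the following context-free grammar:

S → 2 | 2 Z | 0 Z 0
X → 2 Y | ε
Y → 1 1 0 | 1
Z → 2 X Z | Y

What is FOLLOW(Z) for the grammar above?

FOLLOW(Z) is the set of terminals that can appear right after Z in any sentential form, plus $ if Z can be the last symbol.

We compute FOLLOW(Z) using the standard algorithm.
FOLLOW(S) starts with {$}.
FIRST(S) = {0, 2}
FIRST(X) = {2, ε}
FIRST(Y) = {1}
FIRST(Z) = {1, 2}
FOLLOW(S) = {$}
FOLLOW(X) = {1, 2}
FOLLOW(Y) = {$, 0, 1, 2}
FOLLOW(Z) = {$, 0}
Therefore, FOLLOW(Z) = {$, 0}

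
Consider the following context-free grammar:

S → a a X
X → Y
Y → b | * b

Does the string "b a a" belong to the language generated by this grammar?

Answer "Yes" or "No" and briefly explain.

No - no valid derivation exists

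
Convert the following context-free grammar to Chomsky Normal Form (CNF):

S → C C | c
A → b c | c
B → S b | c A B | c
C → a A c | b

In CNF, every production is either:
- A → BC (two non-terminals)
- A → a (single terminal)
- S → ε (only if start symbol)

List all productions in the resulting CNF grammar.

S → c; TB → b; TC → c; A → c; B → c; TA → a; C → b; S → C C; A → TB TC; B → S TB; B → TC X0; X0 → A B; C → TA X1; X1 → A TC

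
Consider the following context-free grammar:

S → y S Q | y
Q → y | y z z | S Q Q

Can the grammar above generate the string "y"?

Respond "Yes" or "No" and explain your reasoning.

Yes - a valid derivation exists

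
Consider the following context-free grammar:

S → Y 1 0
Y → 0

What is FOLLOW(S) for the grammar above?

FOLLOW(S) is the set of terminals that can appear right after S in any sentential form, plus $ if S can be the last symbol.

We compute FOLLOW(S) using the standard algorithm.
FOLLOW(S) starts with {$}.
FIRST(S) = {0}
FIRST(Y) = {0}
FOLLOW(S) = {$}
FOLLOW(Y) = {1}
Therefore, FOLLOW(S) = {$}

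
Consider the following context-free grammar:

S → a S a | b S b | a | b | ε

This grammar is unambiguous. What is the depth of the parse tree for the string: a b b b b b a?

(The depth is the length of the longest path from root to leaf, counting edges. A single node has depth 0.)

4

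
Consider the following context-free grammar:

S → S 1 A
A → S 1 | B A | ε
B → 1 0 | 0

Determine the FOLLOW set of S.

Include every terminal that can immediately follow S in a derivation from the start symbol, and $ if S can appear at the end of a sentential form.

We compute FOLLOW(S) using the standard algorithm.
FOLLOW(S) starts with {$}.
FIRST(A) = {0, 1, ε}
FIRST(B) = {0, 1}
FIRST(S) = {}
FOLLOW(A) = {$, 1}
FOLLOW(B) = {$, 0, 1}
FOLLOW(S) = {$, 1}
Therefore, FOLLOW(S) = {$, 1}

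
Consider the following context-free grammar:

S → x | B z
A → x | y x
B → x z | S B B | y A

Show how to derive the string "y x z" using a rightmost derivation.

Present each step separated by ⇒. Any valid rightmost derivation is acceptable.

S ⇒ B z ⇒ y A z ⇒ y x z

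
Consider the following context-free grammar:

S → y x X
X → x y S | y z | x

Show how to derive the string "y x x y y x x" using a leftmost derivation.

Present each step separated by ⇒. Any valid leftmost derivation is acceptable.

S ⇒ y x X ⇒ y x x y S ⇒ y x x y y x X ⇒ y x x y y x x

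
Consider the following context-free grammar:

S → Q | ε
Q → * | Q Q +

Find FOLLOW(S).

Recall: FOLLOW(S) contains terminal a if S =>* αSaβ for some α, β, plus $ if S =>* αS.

We compute FOLLOW(S) using the standard algorithm.
FOLLOW(S) starts with {$}.
FIRST(Q) = {*}
FIRST(S) = {*, ε}
FOLLOW(Q) = {$, *, +}
FOLLOW(S) = {$}
Therefore, FOLLOW(S) = {$}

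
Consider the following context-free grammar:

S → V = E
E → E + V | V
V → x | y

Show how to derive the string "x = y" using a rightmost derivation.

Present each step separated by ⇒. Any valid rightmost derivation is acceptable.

S ⇒ V = E ⇒ V = V ⇒ V = y ⇒ x = y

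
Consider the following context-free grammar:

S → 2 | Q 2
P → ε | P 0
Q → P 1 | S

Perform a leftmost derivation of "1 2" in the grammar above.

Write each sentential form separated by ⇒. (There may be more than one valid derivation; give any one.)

S ⇒ Q 2 ⇒ P 1 2 ⇒ 1 2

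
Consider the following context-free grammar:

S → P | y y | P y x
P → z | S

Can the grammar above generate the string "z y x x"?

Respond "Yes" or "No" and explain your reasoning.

No - no valid derivation exists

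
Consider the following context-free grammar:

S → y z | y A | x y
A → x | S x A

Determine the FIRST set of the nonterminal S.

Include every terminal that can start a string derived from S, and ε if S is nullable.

We compute FIRST(S) using the standard algorithm.
FIRST(A) = {x, y}
FIRST(S) = {x, y}
Therefore, FIRST(S) = {x, y}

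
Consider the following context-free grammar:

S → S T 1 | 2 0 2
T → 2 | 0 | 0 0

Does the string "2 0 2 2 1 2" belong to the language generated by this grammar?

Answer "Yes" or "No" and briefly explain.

No - no valid derivation exists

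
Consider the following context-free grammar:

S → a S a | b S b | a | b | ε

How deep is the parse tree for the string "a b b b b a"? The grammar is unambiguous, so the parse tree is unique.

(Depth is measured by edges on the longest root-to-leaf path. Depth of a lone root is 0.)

4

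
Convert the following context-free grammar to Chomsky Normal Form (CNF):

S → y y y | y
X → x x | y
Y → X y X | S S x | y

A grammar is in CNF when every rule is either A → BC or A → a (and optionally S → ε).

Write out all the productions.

TY → y; S → y; TX → x; X → y; Y → y; S → TY X0; X0 → TY TY; X → TX TX; Y → X X1; X1 → TY X; Y → S X2; X2 → S TX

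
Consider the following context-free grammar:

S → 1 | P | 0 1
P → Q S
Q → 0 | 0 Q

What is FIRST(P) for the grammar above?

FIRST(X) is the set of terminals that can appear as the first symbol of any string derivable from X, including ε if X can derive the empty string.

We compute FIRST(P) using the standard algorithm.
FIRST(P) = {0}
FIRST(Q) = {0}
FIRST(S) = {0, 1}
Therefore, FIRST(P) = {0}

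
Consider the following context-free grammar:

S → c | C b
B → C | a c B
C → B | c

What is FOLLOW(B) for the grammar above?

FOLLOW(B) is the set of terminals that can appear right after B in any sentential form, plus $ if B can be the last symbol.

We compute FOLLOW(B) using the standard algorithm.
FOLLOW(S) starts with {$}.
FIRST(B) = {a, c}
FIRST(C) = {a, c}
FIRST(S) = {a, c}
FOLLOW(B) = {b}
FOLLOW(C) = {b}
FOLLOW(S) = {$}
Therefore, FOLLOW(B) = {b}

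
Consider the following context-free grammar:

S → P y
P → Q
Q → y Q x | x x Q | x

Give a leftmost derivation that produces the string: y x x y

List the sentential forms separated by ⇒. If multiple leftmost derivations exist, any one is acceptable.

S ⇒ P y ⇒ Q y ⇒ y Q x y ⇒ y x x y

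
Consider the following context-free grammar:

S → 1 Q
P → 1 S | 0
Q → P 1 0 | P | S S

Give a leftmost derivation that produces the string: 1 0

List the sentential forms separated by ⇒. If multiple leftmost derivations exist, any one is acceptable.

S ⇒ 1 Q ⇒ 1 P ⇒ 1 0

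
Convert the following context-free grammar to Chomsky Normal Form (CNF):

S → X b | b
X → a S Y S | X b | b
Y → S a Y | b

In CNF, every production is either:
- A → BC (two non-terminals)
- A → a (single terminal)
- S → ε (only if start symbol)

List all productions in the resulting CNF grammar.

TB → b; S → b; TA → a; X → b; Y → b; S → X TB; X → TA X0; X0 → S X1; X1 → Y S; X → X TB; Y → S X2; X2 → TA Y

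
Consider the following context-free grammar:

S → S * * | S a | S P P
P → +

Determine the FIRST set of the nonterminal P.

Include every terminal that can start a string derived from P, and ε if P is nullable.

We compute FIRST(P) using the standard algorithm.
FIRST(P) = {+}
FIRST(S) = {}
Therefore, FIRST(P) = {+}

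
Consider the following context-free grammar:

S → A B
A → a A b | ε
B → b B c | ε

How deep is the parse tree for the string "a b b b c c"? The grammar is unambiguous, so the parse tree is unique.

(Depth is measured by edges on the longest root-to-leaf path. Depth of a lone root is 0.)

4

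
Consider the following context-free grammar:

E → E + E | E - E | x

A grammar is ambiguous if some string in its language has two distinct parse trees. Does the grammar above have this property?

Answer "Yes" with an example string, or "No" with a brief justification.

Yes - the string 'x + x - x - x' has two distinct parse trees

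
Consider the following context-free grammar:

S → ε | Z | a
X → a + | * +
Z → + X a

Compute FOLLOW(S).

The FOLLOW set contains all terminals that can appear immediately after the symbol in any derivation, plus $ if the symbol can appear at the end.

We compute FOLLOW(S) using the standard algorithm.
FOLLOW(S) starts with {$}.
FIRST(S) = {+, a, ε}
FIRST(X) = {*, a}
FIRST(Z) = {+}
FOLLOW(S) = {$}
FOLLOW(X) = {a}
FOLLOW(Z) = {$}
Therefore, FOLLOW(S) = {$}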